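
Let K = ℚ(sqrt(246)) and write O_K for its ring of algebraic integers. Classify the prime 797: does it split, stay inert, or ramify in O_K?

246 mod 4 = 2, hence disc K = 4·246 = 984 and O_K = ℤ[√246].
disc(K) = 984 is not divisible by 797; 797 is unramified.
Legendre symbol by Euler's criterion: (246/797) ≡ 246^398 ≡ 1 (mod 797), i.e. (246/797) = 1.
d is a quadratic residue mod p, hence 797 splits in O_K.

p splits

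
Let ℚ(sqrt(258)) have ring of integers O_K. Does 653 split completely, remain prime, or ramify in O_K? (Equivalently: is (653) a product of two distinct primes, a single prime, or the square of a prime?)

653 remains inert

d = 258 ≡ 2 (mod 4), so O_K = ℤ[√258] and disc(K) = 4d = 1032.
653 ∤ 1032, so 653 is unramified.
(258/653) = 258^326 mod 653 = 652, giving Legendre symbol -1.
d is a non-residue mod p, hence 653 remains inert in O_K.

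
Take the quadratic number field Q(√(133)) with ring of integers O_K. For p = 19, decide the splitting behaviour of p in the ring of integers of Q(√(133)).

Since 133 ≡ 1 mod 4, the ring of integers is ℤ[(1+√133)/2] with discriminant 133.
19 divides disc(K) = 133, so 19 ramifies.

19 is ramified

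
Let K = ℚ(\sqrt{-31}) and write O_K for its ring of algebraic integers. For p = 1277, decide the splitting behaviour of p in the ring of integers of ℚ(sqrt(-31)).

d = -31 ≡ 1 (mod 4), so O_K = ℤ[(1+√-31)/2] and disc(K) = d = -31.
1277 ∤ -31, so 1277 is unramified.
Legendre symbol by Euler's criterion: (-31/1277) ≡ (-31)^638 ≡ 1276 (mod 1277), i.e. (-31/1277) = -1.
d is a non-residue mod p, hence 1277 remains inert in O_K.

p is inert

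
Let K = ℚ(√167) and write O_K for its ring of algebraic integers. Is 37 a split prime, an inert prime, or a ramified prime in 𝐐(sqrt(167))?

167 mod 4 = 3, hence disc K = 4·167 = 668 and O_K = ℤ[√167].
37 ∤ 668, so 37 is unramified.
Legendre symbol by Euler's criterion: (167/37) ≡ 167^18 ≡ 36 (mod 37), i.e. (167/37) = -1.
(167/37) = -1, so 37 is inert.

inert — (37) stays prime in O_K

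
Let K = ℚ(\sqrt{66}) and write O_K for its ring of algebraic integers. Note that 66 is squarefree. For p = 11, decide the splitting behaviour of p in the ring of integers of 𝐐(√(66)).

ramified — (11) = 𝔭²

d = 66 ≡ 2 (mod 4), so O_K = ℤ[√66] and disc(K) = 4d = 264.
11 divides disc(K) = 264, so 11 ramifies.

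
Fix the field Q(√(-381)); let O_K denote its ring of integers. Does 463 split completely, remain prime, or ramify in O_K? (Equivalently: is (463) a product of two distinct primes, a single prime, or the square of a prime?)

remains prime (inert)

Since -381 ≢ 1 mod 4, the ring of integers is ℤ[√-381] with discriminant 4·(-381) = -1524.
463 ∤ -1524, so 463 is unramified.
Euler's criterion: (-381)^231 mod 463 = 462. Thus (-381|463) = -1.
d is a non-residue mod p, hence 463 remains inert in O_K.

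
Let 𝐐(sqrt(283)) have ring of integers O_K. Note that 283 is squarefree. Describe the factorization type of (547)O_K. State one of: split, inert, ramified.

inert — (547) stays prime in O_K

283 mod 4 = 3, hence disc K = 4·283 = 1132 and O_K = ℤ[√283].
disc(K) = 1132 is not divisible by 547; 547 is unramified.
(283/547) = 283^273 mod 547 = 546, giving Legendre symbol -1.
(283/547) = -1, so 547 is inert.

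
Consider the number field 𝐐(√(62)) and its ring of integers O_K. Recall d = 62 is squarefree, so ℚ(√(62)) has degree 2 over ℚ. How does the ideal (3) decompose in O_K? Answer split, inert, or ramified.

3 remains inert

d = 62 ≡ 2 (mod 4), so O_K = ℤ[√62] and disc(K) = 4d = 248.
Since gcd(3, 248) = 1 the prime 3 does not ramify.
(62/3) = 2^1 mod 3 = 2, giving Legendre symbol -1.
Legendre symbol -1 ⇒ 3 is inert.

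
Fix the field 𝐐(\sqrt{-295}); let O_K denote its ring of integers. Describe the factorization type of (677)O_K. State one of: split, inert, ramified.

677 remains inert

d = -295 ≡ 1 (mod 4), so O_K = ℤ[(1+√-295)/2] and disc(K) = d = -295.
677 ∤ -295, so 677 is unramified.
Legendre symbol by Euler's criterion: (-295/677) ≡ (-295)^338 ≡ 676 (mod 677), i.e. (-295/677) = -1.
Legendre symbol -1 ⇒ 677 is inert.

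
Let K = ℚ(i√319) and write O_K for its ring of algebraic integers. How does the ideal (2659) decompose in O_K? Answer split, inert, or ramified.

d = -319 ≡ 1 (mod 4), so O_K = ℤ[(1+√-319)/2] and disc(K) = d = -319.
disc(K) = -319 is not divisible by 2659; 2659 is unramified.
Legendre symbol by Euler's criterion: (-319/2659) ≡ (-319)^1329 ≡ 2658 (mod 2659), i.e. (-319/2659) = -1.
Legendre symbol -1 ⇒ 2659 is inert.

2659 remains inert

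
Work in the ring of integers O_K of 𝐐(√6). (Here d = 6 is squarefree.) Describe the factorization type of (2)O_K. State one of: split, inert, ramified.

ramified — (2) = 𝔭²

6 mod 4 = 2, hence disc K = 4·6 = 24 and O_K = ℤ[√6].
Ramification test: 2 | 24. The prime 2 ramifies in K.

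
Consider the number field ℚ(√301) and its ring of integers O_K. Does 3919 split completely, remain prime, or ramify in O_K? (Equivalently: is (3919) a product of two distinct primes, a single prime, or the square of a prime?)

d = 301 ≡ 1 (mod 4), so O_K = ℤ[(1+√301)/2] and disc(K) = d = 301.
disc(K) = 301 is not divisible by 3919; 3919 is unramified.
Compute (301/3919) via Euler: 301^((3919-1)/2) mod 3919 = 3918, so (301/3919) = -1.
d is a non-residue mod p, hence 3919 remains inert in O_K.

inert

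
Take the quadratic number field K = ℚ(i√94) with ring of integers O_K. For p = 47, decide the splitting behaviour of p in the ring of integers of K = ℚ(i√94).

Since -94 ≢ 1 mod 4, the ring of integers is ℤ[√-94] with discriminant 4·(-94) = -376.
47 divides disc(K) = -376, so 47 ramifies.

ramifies in O_K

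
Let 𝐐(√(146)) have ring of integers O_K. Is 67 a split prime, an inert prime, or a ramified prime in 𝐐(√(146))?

146 mod 4 = 2, hence disc K = 4·146 = 584 and O_K = ℤ[√146].
disc(K) = 584 is not divisible by 67; 67 is unramified.
Legendre symbol by Euler's criterion: (146/67) ≡ 146^33 ≡ 66 (mod 67), i.e. (146/67) = -1.
d is a non-residue mod p, hence 67 remains inert in O_K.

67 remains inert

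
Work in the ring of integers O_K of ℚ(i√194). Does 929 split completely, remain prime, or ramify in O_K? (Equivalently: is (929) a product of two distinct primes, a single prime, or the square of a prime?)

d = -194 ≡ 2 (mod 4), so O_K = ℤ[√-194] and disc(K) = 4d = -776.
929 ∤ -776, so 929 is unramified.
Compute (-194/929) via Euler: 735^((929-1)/2) mod 929 = 928, so (-194/929) = -1.
(-194/929) = -1, so 929 is inert.

inert — (929) stays prime in O_K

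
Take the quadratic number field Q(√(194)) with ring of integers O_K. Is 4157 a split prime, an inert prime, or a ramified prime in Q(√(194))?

p splits

194 mod 4 = 2, hence disc K = 4·194 = 776 and O_K = ℤ[√194].
4157 ∤ 776, so 4157 is unramified.
Compute (194/4157) via Euler: 194^((4157-1)/2) mod 4157 = 1, so (194/4157) = 1.
(194/4157) = 1, so 4157 splits.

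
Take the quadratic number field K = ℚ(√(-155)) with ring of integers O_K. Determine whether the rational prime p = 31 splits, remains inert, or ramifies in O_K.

p ramifies

-155 mod 4 = 1, hence disc K = -155 and O_K = ℤ[(1+√-155)/2].
disc(K) = -155 = 31·(-5), so p = 31 is ramified.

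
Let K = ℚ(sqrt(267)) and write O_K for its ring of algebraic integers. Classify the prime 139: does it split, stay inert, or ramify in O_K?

267 mod 4 = 3, hence disc K = 4·267 = 1068 and O_K = ℤ[√267].
Since gcd(139, 1068) = 1 the prime 139 does not ramify.
Legendre symbol by Euler's criterion: (267/139) ≡ 267^69 ≡ 138 (mod 139), i.e. (267/139) = -1.
d is a non-residue mod p, hence 139 remains inert in O_K.

inert — (139) stays prime in O_K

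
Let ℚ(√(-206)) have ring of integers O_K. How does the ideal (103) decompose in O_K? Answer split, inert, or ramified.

-206 mod 4 = 2, hence disc K = 4·(-206) = -824 and O_K = ℤ[√-206].
Ramification test: 103 | -824. The prime 103 ramifies in K.

ramified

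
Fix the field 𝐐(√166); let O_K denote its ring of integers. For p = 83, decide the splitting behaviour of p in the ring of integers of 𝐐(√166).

ramified — (83) = 𝔭²

d = 166 ≡ 2 (mod 4), so O_K = ℤ[√166] and disc(K) = 4d = 664.
83 divides disc(K) = 664, so 83 ramifies.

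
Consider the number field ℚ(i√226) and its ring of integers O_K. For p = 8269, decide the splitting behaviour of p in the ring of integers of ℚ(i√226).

Since -226 ≢ 1 mod 4, the ring of integers is ℤ[√-226] with discriminant 4·(-226) = -904.
disc(K) = -904 is not divisible by 8269; 8269 is unramified.
(-226/8269) = 8043^4134 mod 8269 = 1, giving Legendre symbol 1.
Legendre symbol 1 ⇒ 8269 is split.

p splits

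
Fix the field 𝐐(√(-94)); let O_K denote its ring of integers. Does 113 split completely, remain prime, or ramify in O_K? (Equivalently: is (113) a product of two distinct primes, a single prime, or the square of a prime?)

inert

d = -94 ≡ 2 (mod 4), so O_K = ℤ[√-94] and disc(K) = 4d = -376.
Since gcd(113, -376) = 1 the prime 113 does not ramify.
(-94/113) = 19^56 mod 113 = 112, giving Legendre symbol -1.
d is a non-residue mod p, hence 113 remains inert in O_K.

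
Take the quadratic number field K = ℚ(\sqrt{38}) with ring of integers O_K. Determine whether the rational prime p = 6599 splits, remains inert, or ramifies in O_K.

d = 38 ≡ 2 (mod 4), so O_K = ℤ[√38] and disc(K) = 4d = 152.
Since gcd(6599, 152) = 1 the prime 6599 does not ramify.
Legendre symbol by Euler's criterion: (38/6599) ≡ 38^3299 ≡ 6598 (mod 6599), i.e. (38/6599) = -1.
d is a non-residue mod p, hence 6599 remains inert in O_K.

6599 remains inert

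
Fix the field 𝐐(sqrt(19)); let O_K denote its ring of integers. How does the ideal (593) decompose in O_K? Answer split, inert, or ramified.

Since 19 ≢ 1 mod 4, the ring of integers is ℤ[√19] with discriminant 4·19 = 76.
disc(K) = 76 is not divisible by 593; 593 is unramified.
(19/593) = 19^296 mod 593 = 1, giving Legendre symbol 1.
d is a quadratic residue mod p, hence 593 splits in O_K.

593 splits in O_K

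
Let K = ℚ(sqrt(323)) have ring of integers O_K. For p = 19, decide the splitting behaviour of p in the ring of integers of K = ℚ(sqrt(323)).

323 mod 4 = 3, hence disc K = 4·323 = 1292 and O_K = ℤ[√323].
Ramification test: 19 | 1292. The prime 19 ramifies in K.

19 is ramified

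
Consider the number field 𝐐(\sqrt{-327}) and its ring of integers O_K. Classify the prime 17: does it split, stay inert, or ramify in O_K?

split — (17) = 𝔭₁𝔭₂ with 𝔭₁ ≠ 𝔭₂

d = -327 ≡ 1 (mod 4), so O_K = ℤ[(1+√-327)/2] and disc(K) = d = -327.
disc(K) = -327 is not divisible by 17; 17 is unramified.
Compute (-327/17) via Euler: 13^((17-1)/2) mod 17 = 1, so (-327/17) = 1.
d is a quadratic residue mod p, hence 17 splits in O_K.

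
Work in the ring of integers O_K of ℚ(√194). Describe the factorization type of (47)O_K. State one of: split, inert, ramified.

split

d = 194 ≡ 2 (mod 4), so O_K = ℤ[√194] and disc(K) = 4d = 776.
disc(K) = 776 is not divisible by 47; 47 is unramified.
(194/47) = 6^23 mod 47 = 1, giving Legendre symbol 1.
d is a quadratic residue mod p, hence 47 splits in O_K.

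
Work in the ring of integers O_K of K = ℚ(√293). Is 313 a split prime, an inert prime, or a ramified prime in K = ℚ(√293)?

d = 293 ≡ 1 (mod 4), so O_K = ℤ[(1+√293)/2] and disc(K) = d = 293.
313 ∤ 293, so 313 is unramified.
(293/313) = 293^156 mod 313 = 312, giving Legendre symbol -1.
(293/313) = -1, so 313 is inert.

313 remains inert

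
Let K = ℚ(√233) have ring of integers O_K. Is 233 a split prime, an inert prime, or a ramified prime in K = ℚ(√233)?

Since 233 ≡ 1 mod 4, the ring of integers is ℤ[(1+√233)/2] with discriminant 233.
233 divides disc(K) = 233, so 233 ramifies.

ramified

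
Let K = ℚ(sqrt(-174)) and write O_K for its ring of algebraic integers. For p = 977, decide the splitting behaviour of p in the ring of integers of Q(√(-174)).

d = -174 ≡ 2 (mod 4), so O_K = ℤ[√-174] and disc(K) = 4d = -696.
disc(K) = -696 is not divisible by 977; 977 is unramified.
Legendre symbol by Euler's criterion: (-174/977) ≡ (-174)^488 ≡ 976 (mod 977), i.e. (-174/977) = -1.
(-174/977) = -1, so 977 is inert.

977 remains inert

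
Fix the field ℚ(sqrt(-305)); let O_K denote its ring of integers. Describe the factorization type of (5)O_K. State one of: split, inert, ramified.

ramified

Since -305 ≢ 1 mod 4, the ring of integers is ℤ[√-305] with discriminant 4·(-305) = -1220.
disc(K) = -1220 = 5·(-244), so p = 5 is ramified.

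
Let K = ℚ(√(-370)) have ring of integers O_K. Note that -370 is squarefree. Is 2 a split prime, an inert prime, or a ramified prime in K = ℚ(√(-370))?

2 is ramified

d = -370 ≡ 2 (mod 4), so O_K = ℤ[√-370] and disc(K) = 4d = -1480.
Ramification test: 2 | -1480. The prime 2 ramifies in K.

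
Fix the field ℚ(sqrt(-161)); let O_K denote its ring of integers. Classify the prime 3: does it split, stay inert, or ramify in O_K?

Since -161 ≢ 1 mod 4, the ring of integers is ℤ[√-161] with discriminant 4·(-161) = -644.
3 ∤ -644, so 3 is unramified.
Legendre symbol by Euler's criterion: (-161/3) ≡ (-161)^1 ≡ 1 (mod 3), i.e. (-161/3) = 1.
(-161/3) = 1, so 3 splits.

p splits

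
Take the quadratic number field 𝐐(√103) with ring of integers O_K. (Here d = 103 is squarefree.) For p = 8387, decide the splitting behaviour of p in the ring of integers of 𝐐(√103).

split

103 mod 4 = 3, hence disc K = 4·103 = 412 and O_K = ℤ[√103].
8387 ∤ 412, so 8387 is unramified.
Legendre symbol by Euler's criterion: (103/8387) ≡ 103^4193 ≡ 1 (mod 8387), i.e. (103/8387) = 1.
(103/8387) = 1, so 8387 splits.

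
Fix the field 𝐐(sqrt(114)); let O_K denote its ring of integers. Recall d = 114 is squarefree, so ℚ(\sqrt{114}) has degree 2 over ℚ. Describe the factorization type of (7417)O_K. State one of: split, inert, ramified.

Since 114 ≢ 1 mod 4, the ring of integers is ℤ[√114] with discriminant 4·114 = 456.
disc(K) = 456 is not divisible by 7417; 7417 is unramified.
Euler's criterion: 114^3708 mod 7417 = 1. Thus (114|7417) = 1.
(114/7417) = 1, so 7417 splits.

p splits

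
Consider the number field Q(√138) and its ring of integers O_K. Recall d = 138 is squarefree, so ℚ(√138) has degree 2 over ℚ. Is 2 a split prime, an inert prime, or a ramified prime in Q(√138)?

ramified

138 mod 4 = 2, hence disc K = 4·138 = 552 and O_K = ℤ[√138].
disc(K) = 552 = 2·276, so p = 2 is ramified.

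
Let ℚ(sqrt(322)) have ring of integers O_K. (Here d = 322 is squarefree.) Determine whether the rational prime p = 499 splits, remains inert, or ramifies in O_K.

322 mod 4 = 2, hence disc K = 4·322 = 1288 and O_K = ℤ[√322].
499 ∤ 1288, so 499 is unramified.
(322/499) = 322^249 mod 499 = 498, giving Legendre symbol -1.
Legendre symbol -1 ⇒ 499 is inert.

inert — (499) stays prime in O_K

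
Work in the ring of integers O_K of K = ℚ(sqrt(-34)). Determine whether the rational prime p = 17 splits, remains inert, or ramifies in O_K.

d = -34 ≡ 2 (mod 4), so O_K = ℤ[√-34] and disc(K) = 4d = -136.
Ramification test: 17 | -136. The prime 17 ramifies in K.

ramifies in O_K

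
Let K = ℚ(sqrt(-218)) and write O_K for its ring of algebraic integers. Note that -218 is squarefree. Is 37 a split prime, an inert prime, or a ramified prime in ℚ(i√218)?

37 splits in O_K

d = -218 ≡ 2 (mod 4), so O_K = ℤ[√-218] and disc(K) = 4d = -872.
Since gcd(37, -872) = 1 the prime 37 does not ramify.
Legendre symbol by Euler's criterion: (-218/37) ≡ (-218)^18 ≡ 1 (mod 37), i.e. (-218/37) = 1.
(-218/37) = 1, so 37 splits.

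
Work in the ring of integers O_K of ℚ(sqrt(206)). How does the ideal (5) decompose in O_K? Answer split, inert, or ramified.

5 splits in O_K

d = 206 ≡ 2 (mod 4), so O_K = ℤ[√206] and disc(K) = 4d = 824.
5 ∤ 824, so 5 is unramified.
Compute (206/5) via Euler: 1^((5-1)/2) mod 5 = 1, so (206/5) = 1.
Legendre symbol 1 ⇒ 5 is split.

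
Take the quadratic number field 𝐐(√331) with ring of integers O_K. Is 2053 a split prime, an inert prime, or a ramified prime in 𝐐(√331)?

2053 splits in O_K

331 mod 4 = 3, hence disc K = 4·331 = 1324 and O_K = ℤ[√331].
Since gcd(2053, 1324) = 1 the prime 2053 does not ramify.
Euler's criterion: 331^1026 mod 2053 = 1. Thus (331|2053) = 1.
Legendre symbol 1 ⇒ 2053 is split.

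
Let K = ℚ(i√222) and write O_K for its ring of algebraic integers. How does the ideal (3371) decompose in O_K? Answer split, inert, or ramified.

d = -222 ≡ 2 (mod 4), so O_K = ℤ[√-222] and disc(K) = 4d = -888.
3371 ∤ -888, so 3371 is unramified.
Compute (-222/3371) via Euler: 3149^((3371-1)/2) mod 3371 = 1, so (-222/3371) = 1.
(-222/3371) = 1, so 3371 splits.

split — (3371) = 𝔭₁𝔭₂ with 𝔭₁ ≠ 𝔭₂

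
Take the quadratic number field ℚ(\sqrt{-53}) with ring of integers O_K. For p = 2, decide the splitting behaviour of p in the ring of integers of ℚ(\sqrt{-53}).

d = -53 ≡ 3 (mod 4), so O_K = ℤ[√-53] and disc(K) = 4d = -212.
disc(K) = -212 = 2·(-106), so p = 2 is ramified.

ramified — (2) = 𝔭²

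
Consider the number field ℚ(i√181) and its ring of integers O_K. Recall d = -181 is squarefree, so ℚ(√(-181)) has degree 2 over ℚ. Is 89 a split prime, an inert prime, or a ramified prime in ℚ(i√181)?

inert

Since -181 ≢ 1 mod 4, the ring of integers is ℤ[√-181] with discriminant 4·(-181) = -724.
89 ∤ -724, so 89 is unramified.
Euler's criterion: (-181)^44 mod 89 = 88. Thus (-181|89) = -1.
(-181/89) = -1, so 89 is inert.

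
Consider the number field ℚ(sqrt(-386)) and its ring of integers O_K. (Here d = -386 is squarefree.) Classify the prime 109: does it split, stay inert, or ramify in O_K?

remains prime (inert)

-386 mod 4 = 2, hence disc K = 4·(-386) = -1544 and O_K = ℤ[√-386].
Since gcd(109, -1544) = 1 the prime 109 does not ramify.
Legendre symbol by Euler's criterion: (-386/109) ≡ (-386)^54 ≡ 108 (mod 109), i.e. (-386/109) = -1.
Legendre symbol -1 ⇒ 109 is inert.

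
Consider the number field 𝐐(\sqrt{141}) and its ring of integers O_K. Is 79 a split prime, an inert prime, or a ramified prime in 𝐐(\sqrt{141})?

splits completely

d = 141 ≡ 1 (mod 4), so O_K = ℤ[(1+√141)/2] and disc(K) = d = 141.
disc(K) = 141 is not divisible by 79; 79 is unramified.
Euler's criterion: 141^39 mod 79 = 1. Thus (141|79) = 1.
d is a quadratic residue mod p, hence 79 splits in O_K.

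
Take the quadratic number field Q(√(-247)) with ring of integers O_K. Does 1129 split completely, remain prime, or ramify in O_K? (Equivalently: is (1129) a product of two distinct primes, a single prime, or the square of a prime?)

splits completely

-247 mod 4 = 1, hence disc K = -247 and O_K = ℤ[(1+√-247)/2].
1129 ∤ -247, so 1129 is unramified.
Legendre symbol by Euler's criterion: (-247/1129) ≡ (-247)^564 ≡ 1 (mod 1129), i.e. (-247/1129) = 1.
(-247/1129) = 1, so 1129 splits.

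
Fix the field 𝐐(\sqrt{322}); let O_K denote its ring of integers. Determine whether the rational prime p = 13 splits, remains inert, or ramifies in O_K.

322 mod 4 = 2, hence disc K = 4·322 = 1288 and O_K = ℤ[√322].
disc(K) = 1288 is not divisible by 13; 13 is unramified.
Euler's criterion: 322^6 mod 13 = 1. Thus (322|13) = 1.
(322/13) = 1, so 13 splits.

13 splits in O_K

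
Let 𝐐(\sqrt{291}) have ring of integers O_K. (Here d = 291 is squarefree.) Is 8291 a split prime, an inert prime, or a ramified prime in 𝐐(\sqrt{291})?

Since 291 ≢ 1 mod 4, the ring of integers is ℤ[√291] with discriminant 4·291 = 1164.
Since gcd(8291, 1164) = 1 the prime 8291 does not ramify.
(291/8291) = 291^4145 mod 8291 = 8290, giving Legendre symbol -1.
Legendre symbol -1 ⇒ 8291 is inert.

remains prime (inert)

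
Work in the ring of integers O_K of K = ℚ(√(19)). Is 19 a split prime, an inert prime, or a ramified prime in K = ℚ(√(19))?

19 is ramified

19 mod 4 = 3, hence disc K = 4·19 = 76 and O_K = ℤ[√19].
Ramification test: 19 | 76. The prime 19 ramifies in K.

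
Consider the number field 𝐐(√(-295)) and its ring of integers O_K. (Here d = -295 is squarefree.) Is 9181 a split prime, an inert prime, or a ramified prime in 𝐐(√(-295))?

split

d = -295 ≡ 1 (mod 4), so O_K = ℤ[(1+√-295)/2] and disc(K) = d = -295.
Since gcd(9181, -295) = 1 the prime 9181 does not ramify.
Euler's criterion: (-295)^4590 mod 9181 = 1. Thus (-295|9181) = 1.
Legendre symbol 1 ⇒ 9181 is split.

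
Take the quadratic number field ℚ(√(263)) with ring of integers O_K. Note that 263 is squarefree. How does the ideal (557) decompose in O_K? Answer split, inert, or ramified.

d = 263 ≡ 3 (mod 4), so O_K = ℤ[√263] and disc(K) = 4d = 1052.
disc(K) = 1052 is not divisible by 557; 557 is unramified.
Compute (263/557) via Euler: 263^((557-1)/2) mod 557 = 1, so (263/557) = 1.
Legendre symbol 1 ⇒ 557 is split.

split — (557) = 𝔭₁𝔭₂ with 𝔭₁ ≠ 𝔭₂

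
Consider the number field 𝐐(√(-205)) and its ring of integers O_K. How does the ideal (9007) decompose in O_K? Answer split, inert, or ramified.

-205 mod 4 = 3, hence disc K = 4·(-205) = -820 and O_K = ℤ[√-205].
9007 ∤ -820, so 9007 is unramified.
Compute (-205/9007) via Euler: 8802^((9007-1)/2) mod 9007 = 9006, so (-205/9007) = -1.
d is a non-residue mod p, hence 9007 remains inert in O_K.

p is inert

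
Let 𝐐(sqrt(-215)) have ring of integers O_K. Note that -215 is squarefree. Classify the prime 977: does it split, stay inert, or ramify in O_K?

-215 mod 4 = 1, hence disc K = -215 and O_K = ℤ[(1+√-215)/2].
977 ∤ -215, so 977 is unramified.
Euler's criterion: (-215)^488 mod 977 = 976. Thus (-215|977) = -1.
d is a non-residue mod p, hence 977 remains inert in O_K.

p is inert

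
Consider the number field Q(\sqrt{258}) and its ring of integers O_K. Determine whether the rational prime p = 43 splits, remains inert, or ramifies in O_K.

p ramifies

Since 258 ≢ 1 mod 4, the ring of integers is ℤ[√258] with discriminant 4·258 = 1032.
43 divides disc(K) = 1032, so 43 ramifies.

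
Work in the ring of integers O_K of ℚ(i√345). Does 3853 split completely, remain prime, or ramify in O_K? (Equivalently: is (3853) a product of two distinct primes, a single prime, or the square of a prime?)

Since -345 ≢ 1 mod 4, the ring of integers is ℤ[√-345] with discriminant 4·(-345) = -1380.
Since gcd(3853, -1380) = 1 the prime 3853 does not ramify.
Legendre symbol by Euler's criterion: (-345/3853) ≡ (-345)^1926 ≡ 3852 (mod 3853), i.e. (-345/3853) = -1.
d is a non-residue mod p, hence 3853 remains inert in O_K.

remains prime (inert)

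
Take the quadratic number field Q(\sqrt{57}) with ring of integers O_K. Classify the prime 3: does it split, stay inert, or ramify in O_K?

d = 57 ≡ 1 (mod 4), so O_K = ℤ[(1+√57)/2] and disc(K) = d = 57.
Ramification test: 3 | 57. The prime 3 ramifies in K.

ramified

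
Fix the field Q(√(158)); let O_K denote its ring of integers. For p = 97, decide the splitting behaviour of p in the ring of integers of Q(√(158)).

158 mod 4 = 2, hence disc K = 4·158 = 632 and O_K = ℤ[√158].
97 ∤ 632, so 97 is unramified.
(158/97) = 61^48 mod 97 = 1, giving Legendre symbol 1.
d is a quadratic residue mod p, hence 97 splits in O_K.

split — (97) = 𝔭₁𝔭₂ with 𝔭₁ ≠ 𝔭₂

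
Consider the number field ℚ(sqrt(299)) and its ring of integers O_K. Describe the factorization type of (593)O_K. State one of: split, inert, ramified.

d = 299 ≡ 3 (mod 4), so O_K = ℤ[√299] and disc(K) = 4d = 1196.
Since gcd(593, 1196) = 1 the prime 593 does not ramify.
Compute (299/593) via Euler: 299^((593-1)/2) mod 593 = 592, so (299/593) = -1.
(299/593) = -1, so 593 is inert.

593 remains inert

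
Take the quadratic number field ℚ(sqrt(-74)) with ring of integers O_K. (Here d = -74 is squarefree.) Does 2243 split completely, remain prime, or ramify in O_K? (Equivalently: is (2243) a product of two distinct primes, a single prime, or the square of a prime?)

d = -74 ≡ 2 (mod 4), so O_K = ℤ[√-74] and disc(K) = 4d = -296.
2243 ∤ -296, so 2243 is unramified.
Compute (-74/2243) via Euler: 2169^((2243-1)/2) mod 2243 = 2242, so (-74/2243) = -1.
d is a non-residue mod p, hence 2243 remains inert in O_K.

p is inert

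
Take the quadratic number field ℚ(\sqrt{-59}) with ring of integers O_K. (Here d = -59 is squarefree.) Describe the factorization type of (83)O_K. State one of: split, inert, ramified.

83 remains inert

-59 mod 4 = 1, hence disc K = -59 and O_K = ℤ[(1+√-59)/2].
disc(K) = -59 is not divisible by 83; 83 is unramified.
(-59/83) = 24^41 mod 83 = 82, giving Legendre symbol -1.
Legendre symbol -1 ⇒ 83 is inert.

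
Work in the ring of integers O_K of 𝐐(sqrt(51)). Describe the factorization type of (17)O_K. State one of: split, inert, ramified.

Since 51 ≢ 1 mod 4, the ring of integers is ℤ[√51] with discriminant 4·51 = 204.
17 divides disc(K) = 204, so 17 ramifies.

ramified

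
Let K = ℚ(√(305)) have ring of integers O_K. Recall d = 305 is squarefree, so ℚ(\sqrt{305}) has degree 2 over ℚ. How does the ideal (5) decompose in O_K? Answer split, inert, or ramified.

Since 305 ≡ 1 mod 4, the ring of integers is ℤ[(1+√305)/2] with discriminant 305.
disc(K) = 305 = 5·61, so p = 5 is ramified.

5 is ramified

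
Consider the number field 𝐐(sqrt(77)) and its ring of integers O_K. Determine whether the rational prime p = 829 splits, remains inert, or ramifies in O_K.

p is inert

77 mod 4 = 1, hence disc K = 77 and O_K = ℤ[(1+√77)/2].
829 ∤ 77, so 829 is unramified.
(77/829) = 77^414 mod 829 = 828, giving Legendre symbol -1.
d is a non-residue mod p, hence 829 remains inert in O_K.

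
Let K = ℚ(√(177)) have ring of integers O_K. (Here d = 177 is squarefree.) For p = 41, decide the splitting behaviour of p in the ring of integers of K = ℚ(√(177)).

177 mod 4 = 1, hence disc K = 177 and O_K = ℤ[(1+√177)/2].
41 ∤ 177, so 41 is unramified.
Euler's criterion: 177^20 mod 41 = 40. Thus (177|41) = -1.
d is a non-residue mod p, hence 41 remains inert in O_K.

p is inert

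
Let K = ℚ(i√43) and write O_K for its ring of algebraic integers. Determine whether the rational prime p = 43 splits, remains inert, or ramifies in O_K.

43 is ramified

Since -43 ≡ 1 mod 4, the ring of integers is ℤ[(1+√-43)/2] with discriminant -43.
Ramification test: 43 | -43. The prime 43 ramifies in K.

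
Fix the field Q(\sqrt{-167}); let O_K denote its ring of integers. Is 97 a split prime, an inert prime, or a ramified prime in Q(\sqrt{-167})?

-167 mod 4 = 1, hence disc K = -167 and O_K = ℤ[(1+√-167)/2].
97 ∤ -167, so 97 is unramified.
Legendre symbol by Euler's criterion: (-167/97) ≡ (-167)^48 ≡ 1 (mod 97), i.e. (-167/97) = 1.
(-167/97) = 1, so 97 splits.

splits completely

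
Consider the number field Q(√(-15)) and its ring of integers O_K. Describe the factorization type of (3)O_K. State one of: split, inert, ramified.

d = -15 ≡ 1 (mod 4), so O_K = ℤ[(1+√-15)/2] and disc(K) = d = -15.
Ramification test: 3 | -15. The prime 3 ramifies in K.

3 is ramified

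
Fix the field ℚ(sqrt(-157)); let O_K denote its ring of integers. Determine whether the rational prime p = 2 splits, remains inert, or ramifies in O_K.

p ramifies

-157 mod 4 = 3, hence disc K = 4·(-157) = -628 and O_K = ℤ[√-157].
2 divides disc(K) = -628, so 2 ramifies.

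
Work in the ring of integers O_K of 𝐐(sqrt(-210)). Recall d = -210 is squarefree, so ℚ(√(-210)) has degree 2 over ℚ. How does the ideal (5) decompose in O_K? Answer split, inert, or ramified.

Since -210 ≢ 1 mod 4, the ring of integers is ℤ[√-210] with discriminant 4·(-210) = -840.
5 divides disc(K) = -840, so 5 ramifies.

p ramifies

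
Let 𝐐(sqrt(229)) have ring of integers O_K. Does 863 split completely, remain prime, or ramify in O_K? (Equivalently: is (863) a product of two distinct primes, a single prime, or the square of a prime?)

229 mod 4 = 1, hence disc K = 229 and O_K = ℤ[(1+√229)/2].
Since gcd(863, 229) = 1 the prime 863 does not ramify.
(229/863) = 229^431 mod 863 = 1, giving Legendre symbol 1.
Legendre symbol 1 ⇒ 863 is split.

split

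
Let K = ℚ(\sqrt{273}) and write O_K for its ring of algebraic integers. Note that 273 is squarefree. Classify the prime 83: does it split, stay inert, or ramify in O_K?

p is inert

d = 273 ≡ 1 (mod 4), so O_K = ℤ[(1+√273)/2] and disc(K) = d = 273.
Since gcd(83, 273) = 1 the prime 83 does not ramify.
Euler's criterion: 273^41 mod 83 = 82. Thus (273|83) = -1.
d is a non-residue mod p, hence 83 remains inert in O_K.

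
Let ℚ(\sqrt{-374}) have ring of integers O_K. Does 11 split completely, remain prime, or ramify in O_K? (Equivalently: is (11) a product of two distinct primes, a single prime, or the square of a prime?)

-374 mod 4 = 2, hence disc K = 4·(-374) = -1496 and O_K = ℤ[√-374].
Ramification test: 11 | -1496. The prime 11 ramifies in K.

p ramifies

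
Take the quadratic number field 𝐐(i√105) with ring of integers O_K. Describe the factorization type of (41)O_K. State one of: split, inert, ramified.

split — (41) = 𝔭₁𝔭₂ with 𝔭₁ ≠ 𝔭₂

-105 mod 4 = 3, hence disc K = 4·(-105) = -420 and O_K = ℤ[√-105].
Since gcd(41, -420) = 1 the prime 41 does not ramify.
(-105/41) = 18^20 mod 41 = 1, giving Legendre symbol 1.
d is a quadratic residue mod p, hence 41 splits in O_K.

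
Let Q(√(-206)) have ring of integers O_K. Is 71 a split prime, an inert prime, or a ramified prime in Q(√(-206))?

Since -206 ≢ 1 mod 4, the ring of integers is ℤ[√-206] with discriminant 4·(-206) = -824.
71 ∤ -824, so 71 is unramified.
Legendre symbol by Euler's criterion: (-206/71) ≡ (-206)^35 ≡ 70 (mod 71), i.e. (-206/71) = -1.
Legendre symbol -1 ⇒ 71 is inert.

p is inert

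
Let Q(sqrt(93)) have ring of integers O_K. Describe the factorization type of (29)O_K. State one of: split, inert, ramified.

93 mod 4 = 1, hence disc K = 93 and O_K = ℤ[(1+√93)/2].
disc(K) = 93 is not divisible by 29; 29 is unramified.
Compute (93/29) via Euler: 6^((29-1)/2) mod 29 = 1, so (93/29) = 1.
d is a quadratic residue mod p, hence 29 splits in O_K.

splits completely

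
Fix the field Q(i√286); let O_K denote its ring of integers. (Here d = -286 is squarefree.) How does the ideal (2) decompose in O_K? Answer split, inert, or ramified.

Since -286 ≢ 1 mod 4, the ring of integers is ℤ[√-286] with discriminant 4·(-286) = -1144.
2 divides disc(K) = -1144, so 2 ramifies.

p ramifies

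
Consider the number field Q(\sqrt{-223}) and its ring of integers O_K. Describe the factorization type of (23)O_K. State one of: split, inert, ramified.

-223 mod 4 = 1, hence disc K = -223 and O_K = ℤ[(1+√-223)/2].
23 ∤ -223, so 23 is unramified.
Compute (-223/23) via Euler: 7^((23-1)/2) mod 23 = 22, so (-223/23) = -1.
d is a non-residue mod p, hence 23 remains inert in O_K.

23 remains inert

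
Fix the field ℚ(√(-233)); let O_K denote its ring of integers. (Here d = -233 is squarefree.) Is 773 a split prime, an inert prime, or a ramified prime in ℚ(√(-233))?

split — (773) = 𝔭₁𝔭₂ with 𝔭₁ ≠ 𝔭₂

d = -233 ≡ 3 (mod 4), so O_K = ℤ[√-233] and disc(K) = 4d = -932.
Since gcd(773, -932) = 1 the prime 773 does not ramify.
(-233/773) = 540^386 mod 773 = 1, giving Legendre symbol 1.
d is a quadratic residue mod p, hence 773 splits in O_K.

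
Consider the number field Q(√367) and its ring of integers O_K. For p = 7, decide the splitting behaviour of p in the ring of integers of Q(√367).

7 remains inert

367 mod 4 = 3, hence disc K = 4·367 = 1468 and O_K = ℤ[√367].
7 ∤ 1468, so 7 is unramified.
Compute (367/7) via Euler: 3^((7-1)/2) mod 7 = 6, so (367/7) = -1.
d is a non-residue mod p, hence 7 remains inert in O_K.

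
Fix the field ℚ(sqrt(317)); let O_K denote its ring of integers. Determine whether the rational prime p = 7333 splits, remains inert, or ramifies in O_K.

split — (7333) = 𝔭₁𝔭₂ with 𝔭₁ ≠ 𝔭₂

d = 317 ≡ 1 (mod 4), so O_K = ℤ[(1+√317)/2] and disc(K) = d = 317.
disc(K) = 317 is not divisible by 7333; 7333 is unramified.
Compute (317/7333) via Euler: 317^((7333-1)/2) mod 7333 = 1, so (317/7333) = 1.
d is a quadratic residue mod p, hence 7333 splits in O_K.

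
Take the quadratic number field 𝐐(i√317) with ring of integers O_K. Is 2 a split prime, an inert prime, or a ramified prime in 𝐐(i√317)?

Since -317 ≢ 1 mod 4, the ring of integers is ℤ[√-317] with discriminant 4·(-317) = -1268.
Ramification test: 2 | -1268. The prime 2 ramifies in K.

2 is ramified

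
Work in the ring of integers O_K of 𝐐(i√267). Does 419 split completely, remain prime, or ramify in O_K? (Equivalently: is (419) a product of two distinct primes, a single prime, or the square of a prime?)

p splits

d = -267 ≡ 1 (mod 4), so O_K = ℤ[(1+√-267)/2] and disc(K) = d = -267.
Since gcd(419, -267) = 1 the prime 419 does not ramify.
(-267/419) = 152^209 mod 419 = 1, giving Legendre symbol 1.
Legendre symbol 1 ⇒ 419 is split.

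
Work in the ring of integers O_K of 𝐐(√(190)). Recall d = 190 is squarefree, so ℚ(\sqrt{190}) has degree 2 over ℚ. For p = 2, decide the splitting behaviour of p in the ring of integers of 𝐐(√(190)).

Since 190 ≢ 1 mod 4, the ring of integers is ℤ[√190] with discriminant 4·190 = 760.
disc(K) = 760 = 2·380, so p = 2 is ramified.

p ramifies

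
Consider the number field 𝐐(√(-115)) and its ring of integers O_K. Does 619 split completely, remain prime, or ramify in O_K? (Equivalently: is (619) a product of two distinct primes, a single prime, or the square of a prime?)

remains prime (inert)

Since -115 ≡ 1 mod 4, the ring of integers is ℤ[(1+√-115)/2] with discriminant -115.
disc(K) = -115 is not divisible by 619; 619 is unramified.
(-115/619) = 504^309 mod 619 = 618, giving Legendre symbol -1.
Legendre symbol -1 ⇒ 619 is inert.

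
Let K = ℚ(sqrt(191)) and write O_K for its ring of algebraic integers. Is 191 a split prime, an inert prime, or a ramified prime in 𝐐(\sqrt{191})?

Since 191 ≢ 1 mod 4, the ring of integers is ℤ[√191] with discriminant 4·191 = 764.
191 divides disc(K) = 764, so 191 ramifies.

191 is ramified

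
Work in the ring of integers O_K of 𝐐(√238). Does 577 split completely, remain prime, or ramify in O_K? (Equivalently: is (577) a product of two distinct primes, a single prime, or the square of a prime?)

577 remains inert

d = 238 ≡ 2 (mod 4), so O_K = ℤ[√238] and disc(K) = 4d = 952.
577 ∤ 952, so 577 is unramified.
Euler's criterion: 238^288 mod 577 = 576. Thus (238|577) = -1.
(238/577) = -1, so 577 is inert.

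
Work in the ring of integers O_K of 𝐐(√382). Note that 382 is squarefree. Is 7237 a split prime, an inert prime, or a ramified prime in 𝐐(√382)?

inert

d = 382 ≡ 2 (mod 4), so O_K = ℤ[√382] and disc(K) = 4d = 1528.
7237 ∤ 1528, so 7237 is unramified.
Legendre symbol by Euler's criterion: (382/7237) ≡ 382^3618 ≡ 7236 (mod 7237), i.e. (382/7237) = -1.
d is a non-residue mod p, hence 7237 remains inert in O_K.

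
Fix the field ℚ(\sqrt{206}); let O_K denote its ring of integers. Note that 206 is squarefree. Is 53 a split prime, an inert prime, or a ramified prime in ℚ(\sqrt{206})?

206 mod 4 = 2, hence disc K = 4·206 = 824 and O_K = ℤ[√206].
Since gcd(53, 824) = 1 the prime 53 does not ramify.
Legendre symbol by Euler's criterion: (206/53) ≡ 206^26 ≡ 1 (mod 53), i.e. (206/53) = 1.
Legendre symbol 1 ⇒ 53 is split.

split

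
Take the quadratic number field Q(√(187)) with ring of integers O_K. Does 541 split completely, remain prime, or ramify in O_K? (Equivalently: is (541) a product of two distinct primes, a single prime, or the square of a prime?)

d = 187 ≡ 3 (mod 4), so O_K = ℤ[√187] and disc(K) = 4d = 748.
Since gcd(541, 748) = 1 the prime 541 does not ramify.
Legendre symbol by Euler's criterion: (187/541) ≡ 187^270 ≡ 1 (mod 541), i.e. (187/541) = 1.
(187/541) = 1, so 541 splits.

splits completely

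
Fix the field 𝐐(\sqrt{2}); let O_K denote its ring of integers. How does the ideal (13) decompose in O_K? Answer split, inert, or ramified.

Since 2 ≢ 1 mod 4, the ring of integers is ℤ[√2] with discriminant 4·2 = 8.
Since gcd(13, 8) = 1 the prime 13 does not ramify.
Euler's criterion: 2^6 mod 13 = 12. Thus (2|13) = -1.
Legendre symbol -1 ⇒ 13 is inert.

inert — (13) stays prime in O_K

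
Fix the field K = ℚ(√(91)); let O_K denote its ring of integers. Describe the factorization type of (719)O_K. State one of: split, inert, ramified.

719 splits in O_K

91 mod 4 = 3, hence disc K = 4·91 = 364 and O_K = ℤ[√91].
719 ∤ 364, so 719 is unramified.
Legendre symbol by Euler's criterion: (91/719) ≡ 91^359 ≡ 1 (mod 719), i.e. (91/719) = 1.
d is a quadratic residue mod p, hence 719 splits in O_K.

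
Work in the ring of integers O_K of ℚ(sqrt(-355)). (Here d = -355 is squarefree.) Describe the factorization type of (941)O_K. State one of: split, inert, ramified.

d = -355 ≡ 1 (mod 4), so O_K = ℤ[(1+√-355)/2] and disc(K) = d = -355.
Since gcd(941, -355) = 1 the prime 941 does not ramify.
Euler's criterion: (-355)^470 mod 941 = 1. Thus (-355|941) = 1.
(-355/941) = 1, so 941 splits.

941 splits in O_K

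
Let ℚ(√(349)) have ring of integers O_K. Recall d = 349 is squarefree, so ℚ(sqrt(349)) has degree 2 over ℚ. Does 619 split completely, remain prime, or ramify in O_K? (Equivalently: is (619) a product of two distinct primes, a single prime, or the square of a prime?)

619 remains inert

Since 349 ≡ 1 mod 4, the ring of integers is ℤ[(1+√349)/2] with discriminant 349.
Since gcd(619, 349) = 1 the prime 619 does not ramify.
Compute (349/619) via Euler: 349^((619-1)/2) mod 619 = 618, so (349/619) = -1.
d is a non-residue mod p, hence 619 remains inert in O_K.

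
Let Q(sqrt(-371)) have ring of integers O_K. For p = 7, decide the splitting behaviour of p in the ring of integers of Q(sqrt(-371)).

d = -371 ≡ 1 (mod 4), so O_K = ℤ[(1+√-371)/2] and disc(K) = d = -371.
disc(K) = -371 = 7·(-53), so p = 7 is ramified.

ramified — (7) = 𝔭²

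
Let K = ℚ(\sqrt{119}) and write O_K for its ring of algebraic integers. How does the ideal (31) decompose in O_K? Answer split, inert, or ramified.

119 mod 4 = 3, hence disc K = 4·119 = 476 and O_K = ℤ[√119].
disc(K) = 476 is not divisible by 31; 31 is unramified.
(119/31) = 26^15 mod 31 = 30, giving Legendre symbol -1.
Legendre symbol -1 ⇒ 31 is inert.

remains prime (inert)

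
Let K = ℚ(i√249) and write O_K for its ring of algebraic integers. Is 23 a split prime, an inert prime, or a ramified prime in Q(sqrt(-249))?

d = -249 ≡ 3 (mod 4), so O_K = ℤ[√-249] and disc(K) = 4d = -996.
23 ∤ -996, so 23 is unramified.
(-249/23) = 4^11 mod 23 = 1, giving Legendre symbol 1.
d is a quadratic residue mod p, hence 23 splits in O_K.

split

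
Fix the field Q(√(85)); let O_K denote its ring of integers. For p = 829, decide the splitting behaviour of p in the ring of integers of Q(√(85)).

d = 85 ≡ 1 (mod 4), so O_K = ℤ[(1+√85)/2] and disc(K) = d = 85.
Since gcd(829, 85) = 1 the prime 829 does not ramify.
Compute (85/829) via Euler: 85^((829-1)/2) mod 829 = 1, so (85/829) = 1.
(85/829) = 1, so 829 splits.

split — (829) = 𝔭₁𝔭₂ with 𝔭₁ ≠ 𝔭₂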